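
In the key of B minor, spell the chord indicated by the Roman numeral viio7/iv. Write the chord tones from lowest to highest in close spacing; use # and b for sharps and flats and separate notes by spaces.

viio7/iv is a secondary leading-tone chord. The target iv is E in B minor; the applied chord is rooted a semitone below, on D#.
Building a fully diminished seventh chord on D# gives D#-F#-A-C.

D# F# A C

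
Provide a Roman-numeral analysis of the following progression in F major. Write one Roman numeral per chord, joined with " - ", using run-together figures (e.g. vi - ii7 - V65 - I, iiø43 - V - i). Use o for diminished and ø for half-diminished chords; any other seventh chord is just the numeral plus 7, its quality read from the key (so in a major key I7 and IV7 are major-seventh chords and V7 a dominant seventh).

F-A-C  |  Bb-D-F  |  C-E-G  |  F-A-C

I - IV - V - I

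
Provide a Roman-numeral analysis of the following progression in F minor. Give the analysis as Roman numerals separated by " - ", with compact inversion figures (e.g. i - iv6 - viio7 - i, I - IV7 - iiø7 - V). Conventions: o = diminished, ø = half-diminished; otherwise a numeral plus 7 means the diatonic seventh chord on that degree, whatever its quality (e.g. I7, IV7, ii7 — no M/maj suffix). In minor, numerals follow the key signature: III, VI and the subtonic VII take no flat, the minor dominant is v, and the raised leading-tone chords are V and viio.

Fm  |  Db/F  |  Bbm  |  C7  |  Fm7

i - VI6 - iv - V7 - i7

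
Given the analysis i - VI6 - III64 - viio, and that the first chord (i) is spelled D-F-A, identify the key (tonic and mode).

i is given as D-F-A — a minor triad with root D.
If D is scale degree 1 and the mode makes that degree carry a minor triad, the tonic is D and the mode is minor.

D minor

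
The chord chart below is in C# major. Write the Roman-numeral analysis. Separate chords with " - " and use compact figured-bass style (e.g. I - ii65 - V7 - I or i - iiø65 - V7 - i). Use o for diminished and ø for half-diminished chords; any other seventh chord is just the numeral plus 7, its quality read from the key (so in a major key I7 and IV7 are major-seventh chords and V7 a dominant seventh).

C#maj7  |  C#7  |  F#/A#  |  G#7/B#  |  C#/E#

I7 - V7/IV - IV6 - V65 - I6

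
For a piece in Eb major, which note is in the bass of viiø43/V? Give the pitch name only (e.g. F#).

The applied chord viiø43/V is rooted on A: A-C-Eb-G.
The figure 43 means second inversion — the fifth is in the bass.

Eb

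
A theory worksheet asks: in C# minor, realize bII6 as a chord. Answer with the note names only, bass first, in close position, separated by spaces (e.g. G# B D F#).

Scale degree 2 in C# minor is D#; lowering it a half step gives D. bII6 is the Neapolitan sixth — a major triad on the lowered second degree, here in its customary first inversion.
So the chord is D-F#-A, a major triad.
The figured bass 6 indicates first inversion, placing the third (F#) in the bass: F#-A-D.

F# A D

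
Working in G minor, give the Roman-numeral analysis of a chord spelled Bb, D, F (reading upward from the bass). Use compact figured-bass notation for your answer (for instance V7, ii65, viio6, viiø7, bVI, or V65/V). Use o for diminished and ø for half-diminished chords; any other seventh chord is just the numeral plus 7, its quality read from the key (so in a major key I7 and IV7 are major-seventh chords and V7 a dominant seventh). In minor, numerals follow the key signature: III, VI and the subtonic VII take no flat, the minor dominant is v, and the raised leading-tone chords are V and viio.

The pitches Bb-D-F form a major triad rooted on Bb.
In G minor, Bb is the mediant; the diatonic major triad there is III.

III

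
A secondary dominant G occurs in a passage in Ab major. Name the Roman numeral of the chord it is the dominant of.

iii

The chord is a major triad on G.
A dominant resolves down a perfect fifth: G → C. In Ab major, C is scale degree 3, i.e. iii.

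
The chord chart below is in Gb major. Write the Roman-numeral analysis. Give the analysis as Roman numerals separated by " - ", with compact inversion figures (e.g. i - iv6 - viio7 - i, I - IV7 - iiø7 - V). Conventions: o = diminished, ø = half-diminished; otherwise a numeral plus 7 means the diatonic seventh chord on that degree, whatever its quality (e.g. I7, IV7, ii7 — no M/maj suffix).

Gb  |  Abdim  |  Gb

I - iio - I

Gb: root Gb is the tonic; major triad there is I.
Abdim is non-diatonic — iio, a mixture chord from Gb minor.
Gb: root Gb is the tonic; major triad there is I.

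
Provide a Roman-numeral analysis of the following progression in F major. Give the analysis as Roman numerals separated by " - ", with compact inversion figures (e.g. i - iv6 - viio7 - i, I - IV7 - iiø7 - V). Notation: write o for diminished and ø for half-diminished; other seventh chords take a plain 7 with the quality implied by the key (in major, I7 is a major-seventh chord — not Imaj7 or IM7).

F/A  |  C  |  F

F/A: root F is the tonic; major triad there is I6.
C: root C is the dominant; major triad there is V.
F: root F is the tonic; major triad there is I.

I6 - V - I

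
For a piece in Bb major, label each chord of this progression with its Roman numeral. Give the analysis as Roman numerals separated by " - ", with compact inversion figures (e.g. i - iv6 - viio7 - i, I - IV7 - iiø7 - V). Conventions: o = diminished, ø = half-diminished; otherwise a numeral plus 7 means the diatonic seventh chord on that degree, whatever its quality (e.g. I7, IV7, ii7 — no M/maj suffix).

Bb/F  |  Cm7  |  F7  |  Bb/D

Bb/F: root Bb is the tonic; major triad there is I64.
Cm7 has root C, degree 2 in Bb major, so ii7.
F7: dominant seventh chord on F = scale degree 5 → V7.
Bb/D has root Bb, degree 1 in Bb major, so I6.

I64 - ii7 - V7 - I6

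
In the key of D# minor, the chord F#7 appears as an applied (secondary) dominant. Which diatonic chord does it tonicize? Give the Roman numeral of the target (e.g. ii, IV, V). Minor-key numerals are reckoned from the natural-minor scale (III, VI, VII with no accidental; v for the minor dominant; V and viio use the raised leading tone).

VI

The chord is a dominant seventh chord on F#.
A dominant resolves down a perfect fifth: F# → B. In D# minor, B is scale degree 6, i.e. VI.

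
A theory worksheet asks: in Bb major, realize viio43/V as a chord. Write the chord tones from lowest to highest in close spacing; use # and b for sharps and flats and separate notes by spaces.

The slash marks an applied leading-tone chord: viio of V. In Bb major, V is F, so the leading tone to it is E, a half step below.
Building a fully diminished seventh chord on E gives E-G-Bb-Db.
The figured bass 43 indicates second inversion, placing the fifth (Bb) in the bass: Bb-Db-E-G.

Bb Db E G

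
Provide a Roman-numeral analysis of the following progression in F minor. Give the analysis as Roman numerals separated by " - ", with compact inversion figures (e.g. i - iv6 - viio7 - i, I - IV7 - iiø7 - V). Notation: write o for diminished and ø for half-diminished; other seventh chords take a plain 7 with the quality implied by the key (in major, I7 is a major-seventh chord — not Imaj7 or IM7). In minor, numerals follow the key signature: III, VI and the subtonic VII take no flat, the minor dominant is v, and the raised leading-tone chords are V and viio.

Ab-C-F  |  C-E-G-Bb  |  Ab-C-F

i6 - V7 - i6

Ab-C-F has root F, degree 1 in F minor, so i6.
C-E-G-Bb has root C, degree 5 in F minor, so V7.
Ab-C-F has root F, degree 1 in F minor, so i6.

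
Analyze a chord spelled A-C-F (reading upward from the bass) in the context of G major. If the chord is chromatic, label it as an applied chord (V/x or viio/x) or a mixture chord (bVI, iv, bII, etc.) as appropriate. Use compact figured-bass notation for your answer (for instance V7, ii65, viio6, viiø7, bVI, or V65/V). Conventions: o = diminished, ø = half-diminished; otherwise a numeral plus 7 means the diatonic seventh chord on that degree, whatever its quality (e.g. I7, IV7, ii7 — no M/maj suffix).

The pitches F-A-C form a major triad rooted on F.
F is the lowered seventh degree of G major (diatonic 7 would be F#). This is a major triad on the lowered seventh degree (the subtonic), borrowed from the parallel minor.
With A in the bass the chord is in first inversion, so the figured bass is 6.

bVII6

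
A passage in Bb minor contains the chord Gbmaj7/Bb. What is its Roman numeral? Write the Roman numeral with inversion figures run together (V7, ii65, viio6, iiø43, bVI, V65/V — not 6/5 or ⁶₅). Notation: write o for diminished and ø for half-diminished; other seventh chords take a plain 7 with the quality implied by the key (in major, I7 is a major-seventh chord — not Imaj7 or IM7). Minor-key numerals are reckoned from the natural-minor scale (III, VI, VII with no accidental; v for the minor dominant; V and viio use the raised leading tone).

VI65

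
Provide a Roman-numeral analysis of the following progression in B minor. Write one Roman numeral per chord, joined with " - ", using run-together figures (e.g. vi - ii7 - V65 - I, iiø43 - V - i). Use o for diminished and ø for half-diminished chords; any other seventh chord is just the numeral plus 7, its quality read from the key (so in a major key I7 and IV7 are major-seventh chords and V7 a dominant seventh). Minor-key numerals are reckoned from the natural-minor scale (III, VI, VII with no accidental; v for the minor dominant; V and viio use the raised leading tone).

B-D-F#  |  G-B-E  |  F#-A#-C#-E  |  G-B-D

B-D-F#: minor triad on B = scale degree 1 → i.
G-B-E: minor triad on E = scale degree 4 → iv6.
F#-A#-C#-E has root F#, degree 5 in B minor, so V7.
G-B-D: root G is the submediant; major triad there is VI.

i - iv6 - V7 - VI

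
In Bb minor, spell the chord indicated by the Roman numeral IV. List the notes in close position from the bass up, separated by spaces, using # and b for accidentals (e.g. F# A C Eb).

Eb G Bb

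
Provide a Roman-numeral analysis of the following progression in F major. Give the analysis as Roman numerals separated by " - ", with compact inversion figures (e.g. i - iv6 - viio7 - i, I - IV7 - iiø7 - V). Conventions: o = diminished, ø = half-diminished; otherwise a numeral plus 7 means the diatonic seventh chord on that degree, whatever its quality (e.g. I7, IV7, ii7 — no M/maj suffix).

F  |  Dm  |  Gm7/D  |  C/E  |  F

I - vi - ii43 - V6 - I

F: root F is the tonic; major triad there is I.
Dm: root D is the submediant; minor triad there is vi.
Gm7/D: root G is the supertonic; minor seventh chord there is ii43.
C/E has root C, degree 5 in F major, so V6.
F: root F is the tonic; major triad there is I.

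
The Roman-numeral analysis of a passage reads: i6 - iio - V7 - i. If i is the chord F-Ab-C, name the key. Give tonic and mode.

The chord Fm is a minor triad rooted on F; its label is i.
If F is scale degree 1 and the mode makes that degree carry a minor triad, the tonic is F and the mode is minor.

F minor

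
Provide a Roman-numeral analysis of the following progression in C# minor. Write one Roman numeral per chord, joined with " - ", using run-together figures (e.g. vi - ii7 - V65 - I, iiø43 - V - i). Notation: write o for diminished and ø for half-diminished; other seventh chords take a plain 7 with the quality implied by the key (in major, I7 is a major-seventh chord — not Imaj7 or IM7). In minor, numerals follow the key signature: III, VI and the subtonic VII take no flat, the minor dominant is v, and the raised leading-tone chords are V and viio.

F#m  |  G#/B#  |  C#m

iv - V6 - i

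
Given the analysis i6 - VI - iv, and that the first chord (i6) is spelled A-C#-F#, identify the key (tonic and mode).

F# minor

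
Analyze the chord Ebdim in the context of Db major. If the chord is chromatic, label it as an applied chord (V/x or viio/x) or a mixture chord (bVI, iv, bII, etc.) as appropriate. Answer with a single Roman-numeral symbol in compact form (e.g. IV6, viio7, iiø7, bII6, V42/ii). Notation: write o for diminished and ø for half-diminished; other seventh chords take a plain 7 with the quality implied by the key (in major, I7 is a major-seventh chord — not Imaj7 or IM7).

iio

Stacked in thirds the chord is Eb-Gb-Bbb: a diminished triad on Eb.
Eb is the second degree of Db major. This is the diminished supertonic triad, borrowed from the parallel minor.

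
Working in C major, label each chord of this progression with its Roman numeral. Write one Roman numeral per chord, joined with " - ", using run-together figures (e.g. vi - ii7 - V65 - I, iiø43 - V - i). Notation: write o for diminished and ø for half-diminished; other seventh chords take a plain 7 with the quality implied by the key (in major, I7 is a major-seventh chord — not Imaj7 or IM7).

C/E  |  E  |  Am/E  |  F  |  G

I6 - V/vi - vi64 - IV - V

C/E has root C, degree 1 in C major, so I6.
E: chromatic; E is V of vi, so V/vi.
Am/E: root A is the submediant; minor triad there is vi64.
F has root F, degree 4 in C major, so IV.
G: root G is the dominant; major triad there is V.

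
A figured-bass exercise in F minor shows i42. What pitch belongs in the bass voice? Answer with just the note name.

i in F minor has root F; the chord is F-Ab-C-Eb.
The figure 42 means third inversion — the seventh is in the bass.

Eb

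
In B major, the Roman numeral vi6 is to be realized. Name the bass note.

vi in B major has root G#; the chord is G#-B-D#.
The figure 6 means first inversion — the third is in the bass.

B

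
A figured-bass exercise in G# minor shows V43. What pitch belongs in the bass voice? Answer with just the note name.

V in G# minor has root D#; the chord is D#-F##-A#-C#.
The figure 43 means second inversion — the fifth is in the bass.

A#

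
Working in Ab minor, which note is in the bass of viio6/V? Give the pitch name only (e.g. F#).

The applied chord viio6/V is rooted on D: D-F-Ab.
The figure 6 means first inversion — the third is in the bass.

F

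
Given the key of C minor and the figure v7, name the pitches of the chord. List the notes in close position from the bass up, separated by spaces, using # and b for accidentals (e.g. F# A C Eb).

The numeral's case and figure indicate a minor seventh chord. In C minor its root, the dominant, is G.
That chord is spelled G-Bb-D-F.

G Bb D F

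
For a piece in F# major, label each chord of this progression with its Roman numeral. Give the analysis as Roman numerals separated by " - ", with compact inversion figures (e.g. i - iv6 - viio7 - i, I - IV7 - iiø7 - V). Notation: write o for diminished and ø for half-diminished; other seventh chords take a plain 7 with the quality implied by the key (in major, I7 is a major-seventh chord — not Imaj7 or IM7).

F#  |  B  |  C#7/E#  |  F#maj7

I - IV - V65 - I7

F#: root F# is the tonic; major triad there is I.
B has root B, degree 4 in F# major, so IV.
C#7/E#: dominant seventh chord on C# = scale degree 5 → V65.
F#maj7: major seventh chord on F# = scale degree 1 → I7.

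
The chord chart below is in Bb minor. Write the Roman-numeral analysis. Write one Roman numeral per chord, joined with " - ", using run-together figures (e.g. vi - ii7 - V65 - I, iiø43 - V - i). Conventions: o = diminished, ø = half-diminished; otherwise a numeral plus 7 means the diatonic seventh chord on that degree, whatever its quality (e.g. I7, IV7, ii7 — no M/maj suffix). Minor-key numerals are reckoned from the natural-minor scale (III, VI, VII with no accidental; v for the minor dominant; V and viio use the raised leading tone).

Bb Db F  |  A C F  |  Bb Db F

i - V6 - i

Bb-Db-F: minor triad on Bb = scale degree 1 → i.
A-C-F: root F is the dominant; major triad there is V6.
Bb-Db-F: minor triad on Bb = scale degree 1 → i.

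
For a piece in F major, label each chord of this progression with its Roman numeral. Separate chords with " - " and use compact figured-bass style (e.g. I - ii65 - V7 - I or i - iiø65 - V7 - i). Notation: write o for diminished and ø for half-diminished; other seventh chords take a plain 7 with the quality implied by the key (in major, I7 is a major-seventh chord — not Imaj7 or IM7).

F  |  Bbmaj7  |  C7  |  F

F has root F, degree 1 in F major, so I.
Bbmaj7 has root Bb, degree 4 in F major, so IV7.
C7 has root C, degree 5 in F major, so V7.
F: major triad on F = scale degree 1 → I.

I - IV7 - V7 - I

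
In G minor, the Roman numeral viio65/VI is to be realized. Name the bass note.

F

The applied chord viio65/VI is rooted on D: D-F-Ab-Cb.
The figure 65 means first inversion — the third is in the bass.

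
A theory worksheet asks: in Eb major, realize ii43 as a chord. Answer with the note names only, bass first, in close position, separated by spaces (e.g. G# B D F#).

C Eb F Ab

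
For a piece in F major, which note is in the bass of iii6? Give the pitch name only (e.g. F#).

iii in F major has root A; the chord is A-C-E.
The figure 6 means first inversion — the third is in the bass.

C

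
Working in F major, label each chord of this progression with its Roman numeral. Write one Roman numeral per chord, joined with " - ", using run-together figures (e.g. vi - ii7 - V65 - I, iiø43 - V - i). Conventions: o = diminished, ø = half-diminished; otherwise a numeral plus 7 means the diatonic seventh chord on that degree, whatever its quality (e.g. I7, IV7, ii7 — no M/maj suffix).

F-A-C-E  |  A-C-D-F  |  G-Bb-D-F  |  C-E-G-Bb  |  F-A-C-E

I7 - vi43 - ii7 - V7 - I7

F-A-C-E has root F, degree 1 in F major, so I7.
A-C-D-F has root D, degree 6 in F major, so vi43.
G-Bb-D-F has root G, degree 2 in F major, so ii7.
C-E-G-Bb: dominant seventh chord on C = scale degree 5 → V7.
F-A-C-E: root F is the tonic; major seventh chord there is I7.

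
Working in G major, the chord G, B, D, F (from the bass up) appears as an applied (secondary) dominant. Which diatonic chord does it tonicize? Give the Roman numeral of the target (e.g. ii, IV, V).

IV

The chord is a dominant seventh chord on G.
A dominant resolves down a perfect fifth: G → C. In G major, C is scale degree 4, i.e. IV.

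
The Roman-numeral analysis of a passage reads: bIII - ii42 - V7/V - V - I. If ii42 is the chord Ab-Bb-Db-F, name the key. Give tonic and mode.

Ab major

The chord Bbm7/Ab is a minor seventh chord rooted on Bb; its label is ii42.
Counting down one scale step from Bb places the tonic on Ab; a minor seventh chord on degree 2 is diatonic only in major.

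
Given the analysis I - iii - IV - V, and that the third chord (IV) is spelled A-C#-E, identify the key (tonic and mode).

E major

The chord A is a major triad rooted on A; its label is IV.
IV on A implies A is the subdominant; that puts the tonic at E, and the uppercase numeral fits major mode.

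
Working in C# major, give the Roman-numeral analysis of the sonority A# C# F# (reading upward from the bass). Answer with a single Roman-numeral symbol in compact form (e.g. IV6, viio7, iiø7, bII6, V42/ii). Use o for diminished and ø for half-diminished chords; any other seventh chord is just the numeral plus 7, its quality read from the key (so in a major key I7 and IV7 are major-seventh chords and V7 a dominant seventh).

IV6

The pitches F#-A#-C# form a major triad rooted on F#.
F# is scale degree 4 in C# major, and a major triad on that degree is written IV.
With A# in the bass the chord is in first inversion, so the figured bass is 6.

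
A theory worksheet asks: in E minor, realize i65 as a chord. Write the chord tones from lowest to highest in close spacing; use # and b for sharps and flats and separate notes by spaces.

The numeral's case and figure indicate a minor seventh chord. In E minor its root, the tonic, is E.
Stacking thirds from E gives E-G-B-D.
The figured bass 65 indicates first inversion, placing the third (G) in the bass: G-B-D-E.

G B D E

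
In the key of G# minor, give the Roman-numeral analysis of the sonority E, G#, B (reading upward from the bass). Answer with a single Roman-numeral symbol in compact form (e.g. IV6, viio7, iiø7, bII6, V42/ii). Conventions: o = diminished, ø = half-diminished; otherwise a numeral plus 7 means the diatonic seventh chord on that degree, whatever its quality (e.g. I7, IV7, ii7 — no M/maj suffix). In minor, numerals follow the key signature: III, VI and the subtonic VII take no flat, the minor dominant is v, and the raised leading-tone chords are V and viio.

The pitches E-G#-B form a major triad rooted on E.
E is scale degree 6 in G# minor, and a major triad on that degree is written VI.

VI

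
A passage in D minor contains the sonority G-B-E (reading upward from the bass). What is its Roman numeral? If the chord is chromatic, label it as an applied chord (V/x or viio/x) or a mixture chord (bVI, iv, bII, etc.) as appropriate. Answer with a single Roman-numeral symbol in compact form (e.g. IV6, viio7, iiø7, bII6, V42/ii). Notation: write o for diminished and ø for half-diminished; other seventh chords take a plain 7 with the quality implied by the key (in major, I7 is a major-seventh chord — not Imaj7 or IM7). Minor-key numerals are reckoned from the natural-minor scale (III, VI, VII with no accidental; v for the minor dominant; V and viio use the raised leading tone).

Stacked in thirds the chord is E-G-B: a minor triad on E.
E is the second degree of D minor. This is the minor supertonic, borrowed from the parallel major (the Dorian ii).
With G in the bass the chord is in first inversion, so the figured bass is 6.

ii6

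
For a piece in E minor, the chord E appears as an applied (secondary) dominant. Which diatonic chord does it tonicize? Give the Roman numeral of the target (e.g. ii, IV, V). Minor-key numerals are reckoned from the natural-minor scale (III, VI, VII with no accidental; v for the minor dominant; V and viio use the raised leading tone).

iv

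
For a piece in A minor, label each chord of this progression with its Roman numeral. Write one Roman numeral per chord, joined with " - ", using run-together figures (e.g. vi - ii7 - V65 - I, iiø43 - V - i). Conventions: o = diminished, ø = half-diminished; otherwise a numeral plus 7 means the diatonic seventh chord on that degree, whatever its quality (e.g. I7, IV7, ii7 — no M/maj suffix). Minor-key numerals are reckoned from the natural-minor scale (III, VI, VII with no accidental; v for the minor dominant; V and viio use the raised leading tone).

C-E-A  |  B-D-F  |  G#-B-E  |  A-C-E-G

C-E-A: root A is the tonic; minor triad there is i6.
B-D-F: root B is the supertonic; diminished triad there is iio.
G#-B-E has root E, degree 5 in A minor, so V6.
A-C-E-G: root A is the tonic; minor seventh chord there is i7.

i6 - iio - V6 - i7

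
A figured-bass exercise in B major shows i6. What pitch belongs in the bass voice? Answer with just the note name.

i in B major has root B; the chord is B-D-F#.
The figure 6 means first inversion — the third is in the bass.

D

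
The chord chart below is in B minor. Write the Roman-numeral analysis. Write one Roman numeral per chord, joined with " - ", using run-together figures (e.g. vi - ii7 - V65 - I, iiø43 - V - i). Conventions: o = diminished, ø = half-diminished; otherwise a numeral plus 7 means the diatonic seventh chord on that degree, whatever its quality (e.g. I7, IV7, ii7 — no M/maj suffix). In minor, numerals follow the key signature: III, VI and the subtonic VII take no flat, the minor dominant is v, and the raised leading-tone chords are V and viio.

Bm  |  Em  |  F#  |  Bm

i - iv - V - i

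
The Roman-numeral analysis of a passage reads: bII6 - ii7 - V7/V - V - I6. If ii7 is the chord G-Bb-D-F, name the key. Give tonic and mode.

F major

The anchor chord is a minor seventh chord on G, labeled ii7.
ii7 on G implies G is the supertonic; that puts the tonic at F, and the lowercase numeral fits major mode.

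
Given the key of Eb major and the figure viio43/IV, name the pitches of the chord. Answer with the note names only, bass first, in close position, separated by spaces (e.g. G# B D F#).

Db Fb G Bb

The slash marks an applied leading-tone chord: viio of IV. In Eb major, IV is Ab, so the leading tone to it is G, a half step below.
Building a fully diminished seventh chord on G gives G-Bb-Db-Fb.
The figured bass 43 indicates second inversion, placing the fifth (Db) in the bass: Db-Fb-G-Bb.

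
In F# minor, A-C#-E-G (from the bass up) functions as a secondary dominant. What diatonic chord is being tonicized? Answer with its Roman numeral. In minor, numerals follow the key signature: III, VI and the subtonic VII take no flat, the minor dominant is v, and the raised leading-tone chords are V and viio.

The chord is a dominant seventh chord on A.
A dominant resolves down a perfect fifth: A → D. In F# minor, D is scale degree 6, i.e. VI.

VI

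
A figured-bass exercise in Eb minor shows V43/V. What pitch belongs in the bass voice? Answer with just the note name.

C

The applied chord V43/V is rooted on F: F-A-C-Eb.
The figure 43 means second inversion — the fifth is in the bass.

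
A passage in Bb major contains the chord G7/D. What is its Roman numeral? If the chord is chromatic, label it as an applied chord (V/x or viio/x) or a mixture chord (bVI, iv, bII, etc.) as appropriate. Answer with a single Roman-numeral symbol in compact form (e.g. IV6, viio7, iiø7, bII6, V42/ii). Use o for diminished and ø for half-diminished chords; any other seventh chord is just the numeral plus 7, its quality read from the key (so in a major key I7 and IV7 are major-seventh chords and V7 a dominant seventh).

Stacked in thirds the chord is G-B-D-F: a dominant seventh chord on G.
G is not a diatonic chord root with this quality in Bb major, but it lies a perfect fifth above C (ii), so the chord functions as an applied dominant of ii.
With D in the bass the chord is in second inversion, so the figured bass is 43.

V43/ii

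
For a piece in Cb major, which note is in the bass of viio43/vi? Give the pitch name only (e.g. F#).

Db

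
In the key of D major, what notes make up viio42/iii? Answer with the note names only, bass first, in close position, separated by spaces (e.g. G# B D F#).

D E# G# B

The slash marks an applied leading-tone chord: viio of iii. In D major, iii is F#, so the leading tone to it is E#, a half step below.
Building a fully diminished seventh chord on E# gives E#-G#-B-D.
The figured bass 42 indicates third inversion, placing the seventh (D) in the bass: D-E#-G#-B.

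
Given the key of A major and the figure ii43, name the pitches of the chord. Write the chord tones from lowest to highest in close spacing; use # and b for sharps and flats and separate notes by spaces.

The numeral's case and figure indicate a minor seventh chord. In A major its root, the second degree, is B.
That chord is spelled B-D-F#-A.
The figured bass 43 indicates second inversion, placing the fifth (F#) in the bass: F#-A-B-D.

F# A B D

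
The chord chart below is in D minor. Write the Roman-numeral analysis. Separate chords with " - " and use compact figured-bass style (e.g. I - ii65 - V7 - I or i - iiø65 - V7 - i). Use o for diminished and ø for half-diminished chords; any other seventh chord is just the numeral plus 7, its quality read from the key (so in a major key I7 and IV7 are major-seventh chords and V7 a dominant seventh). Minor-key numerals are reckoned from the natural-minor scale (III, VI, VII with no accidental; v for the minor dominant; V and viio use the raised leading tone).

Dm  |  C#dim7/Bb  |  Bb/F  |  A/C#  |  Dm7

i - viio42 - VI64 - V6 - i7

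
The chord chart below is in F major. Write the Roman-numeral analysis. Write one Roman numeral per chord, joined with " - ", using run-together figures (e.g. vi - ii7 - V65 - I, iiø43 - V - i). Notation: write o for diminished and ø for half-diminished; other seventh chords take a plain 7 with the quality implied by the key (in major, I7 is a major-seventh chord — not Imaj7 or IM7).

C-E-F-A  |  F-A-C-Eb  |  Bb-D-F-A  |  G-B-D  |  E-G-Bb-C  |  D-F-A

I43 - V7/IV - IV7 - V/V - V65 - vi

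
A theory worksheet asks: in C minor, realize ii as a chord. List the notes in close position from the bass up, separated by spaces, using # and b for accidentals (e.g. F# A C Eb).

D F A

Scale degree 2 in C minor is D; here the chord built on it is altered to a minor triad. ii is the minor supertonic, borrowed from the parallel major (the Dorian ii).
So the chord is D-F-A.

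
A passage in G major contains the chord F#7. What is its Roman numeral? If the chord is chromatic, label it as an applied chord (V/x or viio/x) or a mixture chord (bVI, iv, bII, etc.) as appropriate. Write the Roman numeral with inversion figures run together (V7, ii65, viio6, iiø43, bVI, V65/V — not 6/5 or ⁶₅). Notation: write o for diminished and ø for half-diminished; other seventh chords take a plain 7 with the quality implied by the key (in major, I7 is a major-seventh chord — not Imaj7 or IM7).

V7/iii

Stacked in thirds the chord is F#-A#-C#-E: a dominant seventh chord on F#.
F# is not a diatonic chord root with this quality in G major, but it lies a perfect fifth above B (iii), so the chord functions as an applied dominant of iii.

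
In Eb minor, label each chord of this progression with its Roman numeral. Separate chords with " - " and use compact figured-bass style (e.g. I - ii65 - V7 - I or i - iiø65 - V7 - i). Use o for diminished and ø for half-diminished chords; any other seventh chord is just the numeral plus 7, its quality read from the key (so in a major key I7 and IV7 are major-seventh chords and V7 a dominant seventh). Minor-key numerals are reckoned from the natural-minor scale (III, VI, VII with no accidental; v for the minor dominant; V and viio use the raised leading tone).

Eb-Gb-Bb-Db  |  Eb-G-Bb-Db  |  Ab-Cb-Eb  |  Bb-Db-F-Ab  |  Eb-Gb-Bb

i7 - V7/iv - iv - v7 - i

Eb-Gb-Bb-Db: minor seventh chord on Eb = scale degree 1 → i7.
Eb-G-Bb-Db is the secondary dominant of iv (dominant seventh chord on Eb): V7/iv.
Ab-Cb-Eb: minor triad on Ab = scale degree 4 → iv.
Bb-Db-F-Ab has root Bb, degree 5 in Eb minor, so v7.
Eb-Gb-Bb has root Eb, degree 1 in Eb minor, so i.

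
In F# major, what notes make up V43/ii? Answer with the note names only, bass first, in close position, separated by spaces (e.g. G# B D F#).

V43/ii is a secondary dominant — the dominant seventh of ii. ii in F# major is G#, so the applied chord's root is D#, a perfect fifth above.
Building a dominant seventh chord on D# gives D#-F##-A#-C#.
The figured bass 43 indicates second inversion, placing the fifth (A#) in the bass: A#-C#-D#-F##.

A# C# D# F##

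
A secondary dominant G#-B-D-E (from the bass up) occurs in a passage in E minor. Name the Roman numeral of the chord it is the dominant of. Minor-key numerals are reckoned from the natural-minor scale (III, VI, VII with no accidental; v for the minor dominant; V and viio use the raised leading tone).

iv

The chord is a dominant seventh chord on E.
A dominant resolves down a perfect fifth: E → A. In E minor, A is scale degree 4, i.e. iv.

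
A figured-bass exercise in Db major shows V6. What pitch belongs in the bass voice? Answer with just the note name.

C

V in Db major has root Ab; the chord is Ab-C-Eb.
The figure 6 means first inversion — the third is in the bass.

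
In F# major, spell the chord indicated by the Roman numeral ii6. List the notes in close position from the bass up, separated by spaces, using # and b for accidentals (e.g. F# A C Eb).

B D# G#

The numeral's case and figure indicate a minor triad. In F# major its root, the second degree, is G#.
That chord is spelled G#-B-D#.
With the 6 figure the chord is in first inversion; from the bass B upward in close position it reads B-D#-G#.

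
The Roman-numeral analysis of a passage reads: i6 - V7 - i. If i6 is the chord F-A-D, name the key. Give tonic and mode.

The anchor chord is a minor triad on D, labeled i6.
If D is scale degree 1 and the mode makes that degree carry a minor triad, the tonic is D and the mode is minor.

D minor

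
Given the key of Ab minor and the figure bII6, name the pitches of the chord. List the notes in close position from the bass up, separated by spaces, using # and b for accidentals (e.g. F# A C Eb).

Scale degree 2 in Ab minor is Bb; lowering it a half step gives Bbb. bII6 is the Neapolitan sixth — a major triad on the lowered second degree, here in its customary first inversion.
So the chord is Bbb-Db-Fb.
The figured bass 6 indicates first inversion, placing the third (Db) in the bass: Db-Fb-Bbb.

Db Fb Bbb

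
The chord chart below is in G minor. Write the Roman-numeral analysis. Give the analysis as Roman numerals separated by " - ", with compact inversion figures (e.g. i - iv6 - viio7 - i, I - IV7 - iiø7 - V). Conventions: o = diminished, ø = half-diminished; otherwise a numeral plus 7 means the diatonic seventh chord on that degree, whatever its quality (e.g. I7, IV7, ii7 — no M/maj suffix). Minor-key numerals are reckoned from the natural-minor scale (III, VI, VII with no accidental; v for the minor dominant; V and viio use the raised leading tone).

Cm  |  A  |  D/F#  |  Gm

Cm: minor triad on C = scale degree 4 → iv.
A is the secondary dominant of V (major triad on A): V/V.
D/F# has root D, degree 5 in G minor, so V6.
Gm: root G is the tonic; minor triad there is i.

iv - V/V - V6 - i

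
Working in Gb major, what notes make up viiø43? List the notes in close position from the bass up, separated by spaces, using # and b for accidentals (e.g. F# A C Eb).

Cb Eb F Ab

The numeral's case and figure indicate a half-diminished seventh chord. In Gb major its root, scale degree 7, is F.
That chord is spelled F-Ab-Cb-Eb.
The figured bass 43 indicates second inversion, placing the fifth (Cb) in the bass: Cb-Eb-F-Ab.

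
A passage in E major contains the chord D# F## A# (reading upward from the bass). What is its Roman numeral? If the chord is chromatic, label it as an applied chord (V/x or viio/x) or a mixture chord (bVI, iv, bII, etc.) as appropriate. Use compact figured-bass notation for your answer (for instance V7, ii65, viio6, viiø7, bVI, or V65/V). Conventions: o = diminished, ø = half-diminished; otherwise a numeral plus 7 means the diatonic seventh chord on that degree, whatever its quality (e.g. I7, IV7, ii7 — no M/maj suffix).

V/iii

The pitches D#-F##-A# form a major triad rooted on D#.
D# is not a diatonic chord root with this quality in E major, but it lies a perfect fifth above G# (iii), so the chord functions as an applied dominant of iii.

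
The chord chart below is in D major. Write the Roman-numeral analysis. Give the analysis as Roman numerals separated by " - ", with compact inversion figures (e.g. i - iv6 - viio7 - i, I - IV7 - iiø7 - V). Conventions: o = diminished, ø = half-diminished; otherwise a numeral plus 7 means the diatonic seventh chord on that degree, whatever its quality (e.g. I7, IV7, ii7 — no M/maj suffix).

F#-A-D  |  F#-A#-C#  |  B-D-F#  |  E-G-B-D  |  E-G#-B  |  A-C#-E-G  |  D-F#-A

I6 - V/vi - vi - ii7 - V/V - V7 - I

F#-A-D: major triad on D = scale degree 1 → I6.
F#-A#-C# is the secondary dominant of vi (major triad on F#): V/vi.
B-D-F#: root B is the submediant; minor triad there is vi.
E-G-B-D has root E, degree 2 in D major, so ii7.
E-G#-B: a major triad on E, the applied dominant of V → V/V.
A-C#-E-G: root A is the dominant; dominant seventh chord there is V7.
D-F#-A: major triad on D = scale degree 1 → I.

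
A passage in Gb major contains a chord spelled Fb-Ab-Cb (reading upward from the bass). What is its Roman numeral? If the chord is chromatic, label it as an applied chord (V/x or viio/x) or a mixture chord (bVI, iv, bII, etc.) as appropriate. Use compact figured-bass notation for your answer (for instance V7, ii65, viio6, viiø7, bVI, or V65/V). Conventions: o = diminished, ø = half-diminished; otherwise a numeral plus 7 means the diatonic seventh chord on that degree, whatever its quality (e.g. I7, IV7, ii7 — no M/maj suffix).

bVII

Stacked in thirds the chord is Fb-Ab-Cb: a major triad on Fb.
Fb is the lowered seventh degree of Gb major (diatonic 7 would be F). This is a major triad on the lowered seventh degree (the subtonic), borrowed from the parallel minor.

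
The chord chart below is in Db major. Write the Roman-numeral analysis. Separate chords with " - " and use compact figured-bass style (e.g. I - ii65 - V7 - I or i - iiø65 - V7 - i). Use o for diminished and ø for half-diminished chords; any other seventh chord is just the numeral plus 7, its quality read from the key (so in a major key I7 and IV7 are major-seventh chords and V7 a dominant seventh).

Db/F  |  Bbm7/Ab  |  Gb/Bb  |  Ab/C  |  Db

I6 - vi42 - IV6 - V6 - I

Db/F: root Db is the tonic; major triad there is I6.
Bbm7/Ab has root Bb, degree 6 in Db major, so vi42.
Gb/Bb: major triad on Gb = scale degree 4 → IV6.
Ab/C has root Ab, degree 5 in Db major, so V6.
Db: root Db is the tonic; major triad there is I.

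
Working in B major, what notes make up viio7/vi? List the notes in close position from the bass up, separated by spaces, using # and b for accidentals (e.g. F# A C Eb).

F## A# C# E

The slash marks an applied leading-tone chord: viio of vi. In B major, vi is G#, so the leading tone to it is F##, a half step below.
Building a fully diminished seventh chord on F## gives F##-A#-C#-E.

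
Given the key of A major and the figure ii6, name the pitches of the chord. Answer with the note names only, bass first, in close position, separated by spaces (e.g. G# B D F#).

In A major, the supertonic is B, and the diatonic chord built there is a minor triad.
Stacking thirds from B gives B-D-F#.
The figured bass 6 indicates first inversion, placing the third (D) in the bass: D-F#-B.

D F# B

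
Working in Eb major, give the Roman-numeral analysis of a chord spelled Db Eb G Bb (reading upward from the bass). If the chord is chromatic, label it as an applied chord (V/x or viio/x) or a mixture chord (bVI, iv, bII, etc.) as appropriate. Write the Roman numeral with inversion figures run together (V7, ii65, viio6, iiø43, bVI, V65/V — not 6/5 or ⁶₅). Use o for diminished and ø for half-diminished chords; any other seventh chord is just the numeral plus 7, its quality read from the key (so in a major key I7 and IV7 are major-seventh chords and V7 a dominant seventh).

Stacked in thirds the chord is Eb-G-Bb-Db: a dominant seventh chord on Eb.
Eb is not a diatonic chord root with this quality in Eb major, but it lies a perfect fifth above Ab (IV), so the chord functions as an applied dominant of IV.
With Db in the bass the chord is in third inversion, so the figured bass is 42.

V42/IV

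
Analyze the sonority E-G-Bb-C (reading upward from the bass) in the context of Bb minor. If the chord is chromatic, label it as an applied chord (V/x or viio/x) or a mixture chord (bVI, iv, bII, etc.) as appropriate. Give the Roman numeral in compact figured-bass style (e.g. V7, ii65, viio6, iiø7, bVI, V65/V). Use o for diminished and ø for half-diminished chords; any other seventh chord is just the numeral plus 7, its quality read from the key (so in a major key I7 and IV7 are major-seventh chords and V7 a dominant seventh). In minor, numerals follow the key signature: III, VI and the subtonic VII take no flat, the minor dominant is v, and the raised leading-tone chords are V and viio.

V65/V

The pitches C-E-G-Bb form a dominant seventh chord rooted on C.
C is not a diatonic chord root with this quality in Bb minor, but it lies a perfect fifth above F (V), so the chord functions as an applied dominant of V.
With E in the bass the chord is in first inversion, so the figured bass is 65.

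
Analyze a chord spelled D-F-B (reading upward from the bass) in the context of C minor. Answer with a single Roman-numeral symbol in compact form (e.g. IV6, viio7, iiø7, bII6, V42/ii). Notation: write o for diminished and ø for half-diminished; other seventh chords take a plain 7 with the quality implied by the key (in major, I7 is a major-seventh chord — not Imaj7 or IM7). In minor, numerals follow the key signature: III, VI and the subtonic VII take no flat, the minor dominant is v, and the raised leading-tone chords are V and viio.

The pitches B-D-F form a diminished triad rooted on B.
B is scale degree 7 in C minor, and a diminished triad on that degree is written viio.
With D in the bass the chord is in first inversion, so the figured bass is 6.

viio6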